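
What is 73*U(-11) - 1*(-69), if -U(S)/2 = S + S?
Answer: 3281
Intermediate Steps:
U(S) = -4*S (U(S) = -2*(S + S) = -4*S)
73*U(-11) - 1*(-69) = 73*(-4*(-11)) - 1*(-69) = 73*44 + 69 = 3212 + 69 = 3281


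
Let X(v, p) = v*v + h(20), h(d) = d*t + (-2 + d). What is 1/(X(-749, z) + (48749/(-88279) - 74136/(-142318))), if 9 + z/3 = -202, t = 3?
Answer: 6281845361/3524611316700400 ≈ 1.7823e-6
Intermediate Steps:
z = -633 (z = -27 + 3*(-202) = -27 - 606 = -633)
h(d) = -2 + 4*d (h(d) = d*3 + (-2 + d) = 3*d + (-2 + d) = -2 + 4*d)
X(v, p) = 78 + v² (X(v, p) = v*v + (-2 + 4*20) = v² + (-2 + 80) = v² + 78 = 78 + v²)
1/(X(-749, z) + (48749/(-88279) - 74136/(-142318))) = 1/((78 + (-749)²) + (48749/(-88279) - 74136/(-142318))) = 1/((78 + 561001) + (48749*(-1/88279) - 74136*(-1/142318))) = 1/(561079 + (-48749/88279 + 37068/71159)) = 1/(561079 - 196604119/6281845361) = 1/(3524611316700400/6281845361) = 6281845361/3524611316700400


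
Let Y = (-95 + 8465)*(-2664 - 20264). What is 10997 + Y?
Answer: -191896363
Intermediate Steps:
Y = -191907360 (Y = 8370*(-22928) = -191907360)
10997 + Y = 10997 - 191907360 = -191896363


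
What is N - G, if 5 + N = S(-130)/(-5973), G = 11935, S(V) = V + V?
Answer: -71317360/5973 ≈ -11940.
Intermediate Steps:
S(V) = 2*V
N = -29605/5973 (N = -5 + (2*(-130))/(-5973) = -5 - 260*(-1/5973) = -5 + 260/5973 = -29605/5973 ≈ -4.9565)
N - G = -29605/5973 - 1*11935 = -29605/5973 - 11935 = -71317360/5973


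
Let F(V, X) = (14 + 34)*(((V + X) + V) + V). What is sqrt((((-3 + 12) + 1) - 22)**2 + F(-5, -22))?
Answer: 4*I*sqrt(102) ≈ 40.398*I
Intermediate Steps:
F(V, X) = 48*X + 144*V (F(V, X) = 48*((X + 2*V) + V) = 48*(X + 3*V) = 48*X + 144*V)
sqrt((((-3 + 12) + 1) - 22)**2 + F(-5, -22)) = sqrt((((-3 + 12) + 1) - 22)**2 + (48*(-22) + 144*(-5))) = sqrt(((9 + 1) - 22)**2 + (-1056 - 720)) = sqrt((10 - 22)**2 - 1776) = sqrt((-12)**2 - 1776) = sqrt(144 - 1776) = sqrt(-1632) = 4*I*sqrt(102)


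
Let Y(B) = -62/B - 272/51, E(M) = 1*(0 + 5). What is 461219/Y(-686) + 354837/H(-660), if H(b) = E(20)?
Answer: -91725228/5395 ≈ -17002.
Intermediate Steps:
E(M) = 5 (E(M) = 1*5 = 5)
H(b) = 5
Y(B) = -16/3 - 62/B (Y(B) = -62/B - 272*1/51 = -62/B - 16/3 = -16/3 - 62/B)
461219/Y(-686) + 354837/H(-660) = 461219/(-16/3 - 62/(-686)) + 354837/5 = 461219/(-16/3 - 62*(-1/686)) + 354837*(1/5) = 461219/(-16/3 + 31/343) + 354837/5 = 461219/(-5395/1029) + 354837/5 = 461219*(-1029/5395) + 354837/5 = -474594351/5395 + 354837/5 = -91725228/5395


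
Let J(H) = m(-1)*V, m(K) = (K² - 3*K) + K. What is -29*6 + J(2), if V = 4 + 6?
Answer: -144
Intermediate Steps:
V = 10
m(K) = K² - 2*K
J(H) = 30 (J(H) = -(-2 - 1)*10 = -1*(-3)*10 = 3*10 = 30)
-29*6 + J(2) = -29*6 + 30 = -174 + 30 = -144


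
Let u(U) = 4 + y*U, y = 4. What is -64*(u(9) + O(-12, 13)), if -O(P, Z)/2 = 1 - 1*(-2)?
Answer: -2176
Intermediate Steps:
O(P, Z) = -6 (O(P, Z) = -2*(1 - 1*(-2)) = -2*(1 + 2) = -2*3 = -6)
u(U) = 4 + 4*U
-64*(u(9) + O(-12, 13)) = -64*((4 + 4*9) - 6) = -64*((4 + 36) - 6) = -64*(40 - 6) = -64*34 = -2176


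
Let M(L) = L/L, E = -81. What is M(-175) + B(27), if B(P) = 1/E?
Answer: 80/81 ≈ 0.98765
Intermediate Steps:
B(P) = -1/81 (B(P) = 1/(-81) = -1/81)
M(L) = 1
M(-175) + B(27) = 1 - 1/81 = 80/81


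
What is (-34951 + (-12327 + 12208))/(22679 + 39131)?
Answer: -501/883 ≈ -0.56738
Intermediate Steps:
(-34951 + (-12327 + 12208))/(22679 + 39131) = (-34951 - 119)/61810 = -35070*1/61810 = -501/883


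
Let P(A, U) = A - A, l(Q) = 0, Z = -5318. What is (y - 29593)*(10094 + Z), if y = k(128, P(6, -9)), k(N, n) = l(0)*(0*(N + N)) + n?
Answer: -141336168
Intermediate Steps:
P(A, U) = 0
k(N, n) = n (k(N, n) = 0*(0*(N + N)) + n = 0*(0*(2*N)) + n = 0*0 + n = 0 + n = n)
y = 0
(y - 29593)*(10094 + Z) = (0 - 29593)*(10094 - 5318) = -29593*4776 = -141336168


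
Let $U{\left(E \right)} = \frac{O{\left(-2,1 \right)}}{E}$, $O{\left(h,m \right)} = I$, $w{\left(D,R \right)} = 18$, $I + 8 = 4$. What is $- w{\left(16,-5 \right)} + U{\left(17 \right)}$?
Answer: $- \frac{310}{17} \approx -18.235$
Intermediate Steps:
$I = -4$ ($I = -8 + 4 = -4$)
$O{\left(h,m \right)} = -4$
$U{\left(E \right)} = - \frac{4}{E}$
$- w{\left(16,-5 \right)} + U{\left(17 \right)} = \left(-1\right) 18 - \frac{4}{17} = -18 - \frac{4}{17} = - \frac{310}{17}$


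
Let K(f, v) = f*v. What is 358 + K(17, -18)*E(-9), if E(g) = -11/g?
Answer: -16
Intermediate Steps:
358 + K(17, -18)*E(-9) = 358 + (17*(-18))*(-11/(-9)) = 358 - (-3366)*(-1)/9 = 358 - 306*11/9 = 358 - 374 = -16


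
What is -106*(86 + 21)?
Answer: -11342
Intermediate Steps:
-106*(86 + 21) = -106*107 = -1*11342 = -11342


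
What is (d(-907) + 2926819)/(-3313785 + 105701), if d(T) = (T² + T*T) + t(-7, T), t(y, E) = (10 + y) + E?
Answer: -4571213/3208084 ≈ -1.4249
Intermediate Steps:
t(y, E) = 10 + E + y
d(T) = 3 + T + 2*T² (d(T) = (T² + T*T) + (10 + T - 7) = (T² + T²) + (3 + T) = 2*T² + (3 + T) = 3 + T + 2*T²)
(d(-907) + 2926819)/(-3313785 + 105701) = ((3 - 907 + 2*(-907)²) + 2926819)/(-3313785 + 105701) = ((3 - 907 + 2*822649) + 2926819)/(-3208084) = ((3 - 907 + 1645298) + 2926819)*(-1/3208084) = (1644394 + 2926819)*(-1/3208084) = 4571213*(-1/3208084) = -4571213/3208084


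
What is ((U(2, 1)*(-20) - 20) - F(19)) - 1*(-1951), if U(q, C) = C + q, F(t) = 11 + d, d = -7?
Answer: 1867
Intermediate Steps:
F(t) = 4 (F(t) = 11 - 7 = 4)
((U(2, 1)*(-20) - 20) - F(19)) - 1*(-1951) = (((1 + 2)*(-20) - 20) - 1*4) - 1*(-1951) = ((3*(-20) - 20) - 4) + 1951 = ((-60 - 20) - 4) + 1951 = (-80 - 4) + 1951 = -84 + 1951 = 1867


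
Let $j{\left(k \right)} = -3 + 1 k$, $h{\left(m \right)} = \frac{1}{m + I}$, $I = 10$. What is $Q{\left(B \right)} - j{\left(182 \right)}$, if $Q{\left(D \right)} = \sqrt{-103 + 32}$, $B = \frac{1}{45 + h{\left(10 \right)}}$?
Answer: $-179 + i \sqrt{71} \approx -179.0 + 8.4261 i$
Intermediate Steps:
$h{\left(m \right)} = \frac{1}{10 + m}$ ($h{\left(m \right)} = \frac{1}{m + 10} = \frac{1}{10 + m}$)
$j{\left(k \right)} = -3 + k$
$B = \frac{20}{901}$ ($B = \frac{1}{45 + \frac{1}{10 + 10}} = \frac{1}{45 + \frac{1}{20}} = \frac{1}{\frac{901}{20}} = \frac{20}{901} \approx 0.022198$)
$Q{\left(D \right)} = i \sqrt{71}$ ($Q{\left(D \right)} = \sqrt{-71} = i \sqrt{71}$)
$Q{\left(B \right)} - j{\left(182 \right)} = i \sqrt{71} - \left(-3 + 182\right) = i \sqrt{71} - 179 = -179 + i \sqrt{71}$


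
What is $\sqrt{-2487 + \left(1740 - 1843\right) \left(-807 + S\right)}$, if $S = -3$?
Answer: $\sqrt{80943} \approx 284.5$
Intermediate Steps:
$\sqrt{-2487 + \left(1740 - 1843\right) \left(-807 + S\right)} = \sqrt{-2487 + \left(1740 - 1843\right) \left(-807 - 3\right)} = \sqrt{-2487 - -83430} = \sqrt{-2487 + 83430} = \sqrt{80943}$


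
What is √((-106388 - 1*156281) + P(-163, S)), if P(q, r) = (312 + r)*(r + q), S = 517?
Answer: √30797 ≈ 175.49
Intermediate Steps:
P(q, r) = (312 + r)*(q + r)
√((-106388 - 1*156281) + P(-163, S)) = √((-106388 - 1*156281) + (517² + 312*(-163) + 312*517 - 163*517)) = √((-106388 - 156281) + (267289 - 50856 + 161304 - 84271)) = √(-262669 + 293466) = √30797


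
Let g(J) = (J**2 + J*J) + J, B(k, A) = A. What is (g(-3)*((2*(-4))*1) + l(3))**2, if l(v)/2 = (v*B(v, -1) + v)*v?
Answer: 14400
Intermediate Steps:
l(v) = 0 (l(v) = 2*((v*(-1) + v)*v) = 2*((-v + v)*v) = 2*(0*v) = 2*0 = 0)
g(J) = J + 2*J**2 (g(J) = (J**2 + J**2) + J = 2*J**2 + J = J + 2*J**2)
(g(-3)*((2*(-4))*1) + l(3))**2 = ((-3*(1 + 2*(-3)))*((2*(-4))*1) + 0)**2 = ((-3*(1 - 6))*(-8*1) + 0)**2 = (-3*(-5)*(-8) + 0)**2 = (15*(-8) + 0)**2 = (-120 + 0)**2 = (-120)**2 = 14400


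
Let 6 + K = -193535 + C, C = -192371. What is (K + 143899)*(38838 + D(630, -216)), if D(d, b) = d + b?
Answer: -9499494276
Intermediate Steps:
K = -385912 (K = -6 + (-193535 - 192371) = -6 - 385906 = -385912)
D(d, b) = b + d
(K + 143899)*(38838 + D(630, -216)) = (-385912 + 143899)*(38838 + (-216 + 630)) = -242013*(38838 + 414) = -242013*39252 = -9499494276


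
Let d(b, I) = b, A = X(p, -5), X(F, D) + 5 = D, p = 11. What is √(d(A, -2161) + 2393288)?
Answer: √2393278 ≈ 1547.0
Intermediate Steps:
X(F, D) = -5 + D
A = -10 (A = -5 - 5 = -10)
√(d(A, -2161) + 2393288) = √(-10 + 2393288) = √2393278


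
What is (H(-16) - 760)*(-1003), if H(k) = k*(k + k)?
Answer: 248744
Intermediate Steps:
H(k) = 2*k² (H(k) = k*(2*k) = 2*k²)
(H(-16) - 760)*(-1003) = (2*(-16)² - 760)*(-1003) = (2*256 - 760)*(-1003) = (512 - 760)*(-1003) = -248*(-1003) = 248744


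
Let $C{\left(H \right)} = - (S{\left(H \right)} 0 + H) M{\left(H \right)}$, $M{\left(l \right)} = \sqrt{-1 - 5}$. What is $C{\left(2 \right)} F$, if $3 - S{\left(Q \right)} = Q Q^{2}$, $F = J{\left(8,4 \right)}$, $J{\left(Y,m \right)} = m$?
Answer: $- 8 i \sqrt{6} \approx - 19.596 i$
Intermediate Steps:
$F = 4$
$S{\left(Q \right)} = 3 - Q^{3}$ ($S{\left(Q \right)} = 3 - Q Q^{2} = 3 - Q^{3}$)
$M{\left(l \right)} = i \sqrt{6}$ ($M{\left(l \right)} = \sqrt{-6} = i \sqrt{6}$)
$C{\left(H \right)} = - i H \sqrt{6}$ ($C{\left(H \right)} = - (\left(3 - H^{3}\right) 0 + H) i \sqrt{6} = - (0 + H) i \sqrt{6} = - H i \sqrt{6} = - i H \sqrt{6}$)
$C{\left(2 \right)} F = \left(-1\right) i 2 \sqrt{6} \cdot 4 = - 2 i \sqrt{6} \cdot 4 = - 8 i \sqrt{6}$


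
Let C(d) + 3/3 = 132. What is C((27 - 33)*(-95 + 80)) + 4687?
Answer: 4818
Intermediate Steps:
C(d) = 131 (C(d) = -1 + 132 = 131)
C((27 - 33)*(-95 + 80)) + 4687 = 131 + 4687 = 4818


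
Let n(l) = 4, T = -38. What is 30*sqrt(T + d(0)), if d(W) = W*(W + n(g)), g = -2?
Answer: 30*I*sqrt(38) ≈ 184.93*I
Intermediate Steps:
d(W) = W*(4 + W) (d(W) = W*(W + 4) = W*(4 + W))
30*sqrt(T + d(0)) = 30*sqrt(-38 + 0*(4 + 0)) = 30*sqrt(-38 + 0*4) = 30*sqrt(-38 + 0) = 30*sqrt(-38) = 30*(I*sqrt(38)) = 30*I*sqrt(38)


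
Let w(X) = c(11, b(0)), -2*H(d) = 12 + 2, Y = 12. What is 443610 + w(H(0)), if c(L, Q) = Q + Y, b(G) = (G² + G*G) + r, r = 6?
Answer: 443628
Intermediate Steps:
H(d) = -7 (H(d) = -(12 + 2)/2 = -½*14 = -7)
b(G) = 6 + 2*G² (b(G) = (G² + G*G) + 6 = (G² + G²) + 6 = 2*G² + 6 = 6 + 2*G²)
c(L, Q) = 12 + Q (c(L, Q) = Q + 12 = 12 + Q)
w(X) = 18 (w(X) = 12 + (6 + 2*0²) = 12 + (6 + 2*0) = 12 + (6 + 0) = 12 + 6 = 18)
443610 + w(H(0)) = 443610 + 18 = 443628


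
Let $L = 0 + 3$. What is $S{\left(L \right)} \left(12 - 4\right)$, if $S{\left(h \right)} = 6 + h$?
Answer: $72$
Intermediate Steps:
$L = 3$
$S{\left(L \right)} \left(12 - 4\right) = \left(6 + 3\right) \left(12 - 4\right) = 9 \cdot 8 = 72$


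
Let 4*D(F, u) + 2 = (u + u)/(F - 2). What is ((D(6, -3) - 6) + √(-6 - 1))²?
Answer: 2577/64 - 55*I*√7/4 ≈ 40.266 - 36.379*I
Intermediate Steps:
D(F, u) = -½ + u/(2*(-2 + F)) (D(F, u) = -½ + ((u + u)/(F - 2))/4 = -½ + ((2*u)/(-2 + F))/4 = -½ + (2*u/(-2 + F))/4 = -½ + u/(2*(-2 + F)))
((D(6, -3) - 6) + √(-6 - 1))² = (((2 - 3 - 1*6)/(2*(-2 + 6)) - 6) + √(-6 - 1))² = (((½)*(2 - 3 - 6)/4 - 6) + √(-7))² = (((½)*(¼)*(-7) - 6) + I*√7)² = ((-7/8 - 6) + I*√7)² = (-55/8 + I*√7)²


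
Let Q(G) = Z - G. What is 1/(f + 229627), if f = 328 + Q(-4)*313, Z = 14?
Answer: 1/235589 ≈ 4.2447e-6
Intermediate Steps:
Q(G) = 14 - G
f = 5962 (f = 328 + (14 - 1*(-4))*313 = 328 + (14 + 4)*313 = 328 + 18*313 = 328 + 5634 = 5962)
1/(f + 229627) = 1/(5962 + 229627) = 1/235589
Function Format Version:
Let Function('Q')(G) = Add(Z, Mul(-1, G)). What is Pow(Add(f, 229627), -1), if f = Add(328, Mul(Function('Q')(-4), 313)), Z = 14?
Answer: Rational(1, 235589) ≈ 4.2447e-6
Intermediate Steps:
Function('Q')(G) = Add(14, Mul(-1, G))
f = 5962 (f = Add(328, Mul(Add(14, Mul(-1, -4)), 313)) = Add(328, Mul(Add(14, 4), 313)) = Add(328, Mul(18, 313)) = Add(328, 5634) = 5962)
Pow(Add(f, 229627), -1) = Pow(Add(5962, 229627), -1) = Pow(235589, -1) = Rational(1, 235589)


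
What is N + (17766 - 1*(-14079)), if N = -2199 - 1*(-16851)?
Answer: 46497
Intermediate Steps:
N = 14652 (N = -2199 + 16851 = 14652)
N + (17766 - 1*(-14079)) = 14652 + (17766 - 1*(-14079)) = 14652 + (17766 + 14079) = 14652 + 31845 = 46497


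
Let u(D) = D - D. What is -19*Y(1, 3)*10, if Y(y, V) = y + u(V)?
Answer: -190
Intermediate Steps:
u(D) = 0
Y(y, V) = y (Y(y, V) = y + 0 = y)
-19*Y(1, 3)*10 = -19*1*10 = -19*10 = -190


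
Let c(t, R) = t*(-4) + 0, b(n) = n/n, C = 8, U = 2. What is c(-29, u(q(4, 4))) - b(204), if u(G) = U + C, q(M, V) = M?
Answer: 115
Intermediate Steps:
b(n) = 1
u(G) = 10 (u(G) = 2 + 8 = 10)
c(t, R) = -4*t (c(t, R) = -4*t + 0 = -4*t)
c(-29, u(q(4, 4))) - b(204) = -4*(-29) - 1*1 = 116 - 1 = 115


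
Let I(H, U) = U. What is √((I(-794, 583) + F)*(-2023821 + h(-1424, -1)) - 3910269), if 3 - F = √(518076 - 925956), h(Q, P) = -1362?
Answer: √(-1190667507 + 12151098*I*√11330) ≈ 16842.0 + 38397.0*I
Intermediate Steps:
F = 3 - 6*I*√11330 (F = 3 - √(518076 - 925956) = 3 - √(-407880) = 3 - 6*I*√11330 ≈ 3.0 - 638.66*I)
√((I(-794, 583) + F)*(-2023821 + h(-1424, -1)) - 3910269) = √((583 + (3 - 6*I*√11330))*(-2023821 - 1362) - 3910269) = √((586 - 6*I*√11330)*(-2025183) - 3910269) = √((-1186757238 + 12151098*I*√11330) - 3910269) = √(-1190667507 + 12151098*I*√11330)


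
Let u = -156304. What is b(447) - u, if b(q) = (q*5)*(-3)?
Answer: 149599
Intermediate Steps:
b(q) = -15*q (b(q) = (5*q)*(-3) = -15*q)
b(447) - u = -15*447 - 1*(-156304) = -6705 + 156304 = 149599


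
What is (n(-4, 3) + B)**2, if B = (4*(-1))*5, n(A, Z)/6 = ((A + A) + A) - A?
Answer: 4624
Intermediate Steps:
n(A, Z) = 12*A (n(A, Z) = 6*(((A + A) + A) - A) = 6*((2*A + A) - A) = 6*(3*A - A) = 6*(2*A) = 12*A)
B = -20 (B = -4*5 = -20)
(n(-4, 3) + B)**2 = (12*(-4) - 20)**2 = (-48 - 20)**2 = (-68)**2 = 4624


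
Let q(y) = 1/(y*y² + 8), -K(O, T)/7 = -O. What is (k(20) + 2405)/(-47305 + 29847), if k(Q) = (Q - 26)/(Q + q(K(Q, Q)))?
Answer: -43990107719/319365950246 ≈ -0.13774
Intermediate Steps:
K(O, T) = 7*O (K(O, T) = -(-7)*O = 7*O)
q(y) = 1/(8 + y³) (q(y) = 1/(y³ + 8) = 1/(8 + y³))
k(Q) = (-26 + Q)/(Q + 1/(8 + 343*Q³)) (k(Q) = (Q - 26)/(Q + 1/(8 + (7*Q)³)) = (-26 + Q)/(Q + 1/(8 + 343*Q³)))
(k(20) + 2405)/(-47305 + 29847) = ((-26 + 20)*(8 + 343*20³)/(1 + 20*(8 + 343*20³)) + 2405)/(-47305 + 29847) = (-6*(8 + 343*8000)/(1 + 20*(8 + 343*8000)) + 2405)/(-17458) = (-6*(8 + 2744000)/(1 + 20*(8 + 2744000)) + 2405)*(-1/17458) = (-6*2744008/(1 + 20*2744008) + 2405)*(-1/17458) = (-6*2744008/(1 + 54880160) + 2405)*(-1/17458) = (-6*2744008/54880161 + 2405)*(-1/17458) = ((1/54880161)*(-6)*2744008 + 2405)*(-1/17458) = (-5488016/18293387 + 2405)*(-1/17458) = (43990107719/18293387)*(-1/17458) = -43990107719/319365950246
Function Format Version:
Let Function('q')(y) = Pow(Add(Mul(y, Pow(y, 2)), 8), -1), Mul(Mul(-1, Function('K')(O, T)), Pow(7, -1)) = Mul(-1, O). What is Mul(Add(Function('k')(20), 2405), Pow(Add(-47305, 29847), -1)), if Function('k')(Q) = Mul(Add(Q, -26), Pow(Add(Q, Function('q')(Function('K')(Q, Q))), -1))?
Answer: Rational(-43990107719, 319365950246) ≈ -0.13774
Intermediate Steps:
Function('K')(O, T) = Mul(7, O) (Function('K')(O, T) = Mul(-7, Mul(-1, O)) = Mul(7, O))
Function('q')(y) = Pow(Add(8, Pow(y, 3)), -1) (Function('q')(y) = Pow(Add(Pow(y, 3), 8), -1) = Pow(Add(8, Pow(y, 3)), -1))
Function('k')(Q) = Mul(Pow(Add(Q, Pow(Add(8, Mul(343, Pow(Q, 3))), -1)), -1), Add(-26, Q)) (Function('k')(Q) = Mul(Add(Q, -26), Pow(Add(Q, Pow(Add(8, Pow(Mul(7, Q), 3)), -1)), -1)) = Mul(Add(-26, Q), Pow(Add(Q, Pow(Add(8, Mul(343, Pow(Q, 3))), -1)), -1)) = Mul(Pow(Add(Q, Pow(Add(8, Mul(343, Pow(Q, 3))), -1)), -1), Add(-26, Q)))
Mul(Add(Function('k')(20), 2405), Pow(Add(-47305, 29847), -1)) = Mul(Add(Mul(Pow(Add(1, Mul(20, Add(8, Mul(343, Pow(20, 3))))), -1), Add(-26, 20), Add(8, Mul(343, Pow(20, 3)))), 2405), Pow(Add(-47305, 29847), -1)) = Mul(Add(Mul(Pow(Add(1, Mul(20, Add(8, Mul(343, 8000)))), -1), -6, Add(8, Mul(343, 8000))), 2405), Pow(-17458, -1)) = Mul(Add(Mul(Pow(Add(1, Mul(20, Add(8, 2744000))), -1), -6, Add(8, 2744000)), 2405), Rational(-1, 17458)) = Mul(Add(Mul(Pow(Add(1, Mul(20, 2744008)), -1), -6, 2744008), 2405), Rational(-1, 17458)) = Mul(Add(Mul(Pow(Add(1, 54880160), -1), -6, 2744008), 2405), Rational(-1, 17458)) = Mul(Add(Mul(Pow(54880161, -1), -6, 2744008), 2405), Rational(-1, 17458)) = Mul(Add(Mul(Rational(1, 54880161), -6, 2744008), 2405), Rational(-1, 17458)) = Mul(Add(Rational(-5488016, 18293387), 2405), Rational(-1, 17458)) = Mul(Rational(43990107719, 18293387), Rational(-1, 17458)) = Rational(-43990107719, 319365950246)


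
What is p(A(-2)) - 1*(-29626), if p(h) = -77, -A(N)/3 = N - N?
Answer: 29549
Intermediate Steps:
A(N) = 0 (A(N) = -3*(N - N) = -3*0 = 0)
p(A(-2)) - 1*(-29626) = -77 - 1*(-29626) = -77 + 29626 = 29549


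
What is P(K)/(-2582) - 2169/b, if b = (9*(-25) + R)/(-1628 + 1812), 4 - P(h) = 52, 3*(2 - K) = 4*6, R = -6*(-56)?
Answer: -171743424/47767 ≈ -3595.4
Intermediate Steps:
R = 336
K = -6 (K = 2 - 4*6/3 = 2 - ⅓*24 = 2 - 8 = -6)
P(h) = -48 (P(h) = 4 - 1*52 = 4 - 52 = -48)
b = 111/184 (b = (9*(-25) + 336)/(-1628 + 1812) = (-225 + 336)/184 = 111*(1/184) = 111/184 ≈ 0.60326)
P(K)/(-2582) - 2169/b = -48/(-2582) - 2169/111/184 = -48*(-1/2582) - 2169*184/111 = 24/1291 - 133032/37 = -171743424/47767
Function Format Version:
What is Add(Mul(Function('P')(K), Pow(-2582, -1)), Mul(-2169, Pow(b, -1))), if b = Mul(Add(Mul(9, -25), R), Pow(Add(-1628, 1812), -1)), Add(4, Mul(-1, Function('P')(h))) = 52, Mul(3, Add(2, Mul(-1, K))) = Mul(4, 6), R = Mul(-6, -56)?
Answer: Rational(-171743424, 47767) ≈ -3595.4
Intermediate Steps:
R = 336
K = -6 (K = Add(2, Mul(Rational(-1, 3), Mul(4, 6))) = Add(2, Mul(Rational(-1, 3), 24)) = Add(2, -8) = -6)
Function('P')(h) = -48 (Function('P')(h) = Add(4, Mul(-1, 52)) = Add(4, -52) = -48)
b = Rational(111, 184) (b = Mul(Add(Mul(9, -25), 336), Pow(Add(-1628, 1812), -1)) = Mul(Add(-225, 336), Pow(184, -1)) = Mul(111, Rational(1, 184)) = Rational(111, 184) ≈ 0.60326)
Add(Mul(Function('P')(K), Pow(-2582, -1)), Mul(-2169, Pow(b, -1))) = Add(Mul(-48, Pow(-2582, -1)), Mul(-2169, Pow(Rational(111, 184), -1))) = Add(Mul(-48, Rational(-1, 2582)), Mul(-2169, Rational(184, 111))) = Add(Rational(24, 1291), Rational(-133032, 37)) = Rational(-171743424, 47767)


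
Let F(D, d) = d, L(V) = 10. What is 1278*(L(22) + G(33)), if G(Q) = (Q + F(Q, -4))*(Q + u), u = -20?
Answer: 494586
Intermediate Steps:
G(Q) = (-20 + Q)*(-4 + Q) (G(Q) = (Q - 4)*(Q - 20) = (-4 + Q)*(-20 + Q) = (-20 + Q)*(-4 + Q))
1278*(L(22) + G(33)) = 1278*(10 + (80 + 33² - 24*33)) = 1278*(10 + (80 + 1089 - 792)) = 1278*(10 + 377) = 1278*387 = 494586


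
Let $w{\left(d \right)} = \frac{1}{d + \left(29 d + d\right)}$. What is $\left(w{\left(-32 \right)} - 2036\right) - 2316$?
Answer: $- \frac{4317185}{992} \approx -4352.0$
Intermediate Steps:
$w{\left(d \right)} = \frac{1}{31 d}$ ($w{\left(d \right)} = \frac{1}{d + 30 d} = \frac{1}{31 d}$)
$\left(w{\left(-32 \right)} - 2036\right) - 2316 = \left(\frac{1}{31 \left(-32\right)} - 2036\right) - 2316 = \left(\frac{1}{31} \left(- \frac{1}{32}\right) - 2036\right) - 2316 = \left(- \frac{1}{992} - 2036\right) - 2316 = - \frac{2019713}{992} - 2316 = - \frac{4317185}{992}$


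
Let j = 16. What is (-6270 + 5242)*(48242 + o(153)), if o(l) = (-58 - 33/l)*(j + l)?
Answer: -2013421268/51 ≈ -3.9479e+7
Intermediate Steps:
o(l) = (-58 - 33/l)*(16 + l)
(-6270 + 5242)*(48242 + o(153)) = (-6270 + 5242)*(48242 + (-961 - 528/153 - 58*153)) = -1028*(48242 + (-961 - 528*1/153 - 8874)) = -1028*(48242 + (-961 - 176/51 - 8874)) = -1028*(48242 - 501761/51) = -1028*1958581/51 = -2013421268/51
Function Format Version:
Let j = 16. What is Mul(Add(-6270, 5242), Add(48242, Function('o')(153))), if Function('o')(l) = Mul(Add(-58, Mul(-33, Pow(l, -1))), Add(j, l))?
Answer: Rational(-2013421268, 51) ≈ -3.9479e+7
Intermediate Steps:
Function('o')(l) = Mul(Add(-58, Mul(-33, Pow(l, -1))), Add(16, l))
Mul(Add(-6270, 5242), Add(48242, Function('o')(153))) = Mul(Add(-6270, 5242), Add(48242, Add(-961, Mul(-528, Pow(153, -1)), Mul(-58, 153)))) = Mul(-1028, Add(48242, Add(-961, Mul(-528, Rational(1, 153)), -8874))) = Mul(-1028, Add(48242, Add(-961, Rational(-176, 51), -8874))) = Mul(-1028, Add(48242, Rational(-501761, 51))) = Mul(-1028, Rational(1958581, 51)) = Rational(-2013421268, 51)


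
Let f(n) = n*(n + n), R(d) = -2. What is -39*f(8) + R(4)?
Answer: -4994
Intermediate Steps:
f(n) = 2*n² (f(n) = n*(2*n) = 2*n²)
-39*f(8) + R(4) = -78*8² - 2 = -78*64 - 2 = -39*128 - 2 = -4992 - 2 = -4994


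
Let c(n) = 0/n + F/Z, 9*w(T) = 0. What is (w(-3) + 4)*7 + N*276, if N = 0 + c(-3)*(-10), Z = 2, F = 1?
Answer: -1352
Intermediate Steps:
w(T) = 0 (w(T) = (1/9)*0 = 0)
c(n) = 1/2 (c(n) = 0/n + 1/2 = 0 + 1*(1/2) = 0 + 1/2 = 1/2)
N = -5 (N = 0 + (1/2)*(-10) = 0 - 5 = -5)
(w(-3) + 4)*7 + N*276 = (0 + 4)*7 - 5*276 = 4*7 - 1380 = 28 - 1380 = -1352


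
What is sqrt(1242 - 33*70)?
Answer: 2*I*sqrt(267) ≈ 32.68*I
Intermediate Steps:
sqrt(1242 - 33*70) = sqrt(1242 - 2310) = sqrt(-1068) = 2*I*sqrt(267)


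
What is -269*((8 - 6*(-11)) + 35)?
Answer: -29321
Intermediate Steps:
-269*((8 - 6*(-11)) + 35) = -269*((8 + 66) + 35) = -269*(74 + 35) = -269*109 = -29321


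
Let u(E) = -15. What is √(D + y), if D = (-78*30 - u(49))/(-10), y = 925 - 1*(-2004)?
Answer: √12646/2 ≈ 56.227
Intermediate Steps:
y = 2929 (y = 925 + 2004 = 2929)
D = 465/2 (D = (-78*30 - 1*(-15))/(-10) = (-2340 + 15)*(-⅒) = -2325*(-⅒) = 465/2 ≈ 232.50)
√(D + y) = √(465/2 + 2929) = √(6323/2) = √12646/2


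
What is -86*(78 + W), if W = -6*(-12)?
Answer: -12900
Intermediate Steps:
W = 72
-86*(78 + W) = -86*(78 + 72) = -86*150 = -12900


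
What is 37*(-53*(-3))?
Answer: 5883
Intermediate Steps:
37*(-53*(-3)) = 37*159 = 5883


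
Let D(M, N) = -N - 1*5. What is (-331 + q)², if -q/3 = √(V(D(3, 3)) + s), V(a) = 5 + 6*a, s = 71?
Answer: 109813 + 3972*√7 ≈ 1.2032e+5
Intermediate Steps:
D(M, N) = -5 - N (D(M, N) = -N - 5 = -5 - N)
q = -6*√7 (q = -3*√((5 + 6*(-5 - 1*3)) + 71) = -3*√((5 + 6*(-5 - 3)) + 71) = -3*√((5 + 6*(-8)) + 71) = -3*√((5 - 48) + 71) = -3*√(-43 + 71) = -6*√7 ≈ -15.875)
(-331 + q)² = (-331 - 6*√7)²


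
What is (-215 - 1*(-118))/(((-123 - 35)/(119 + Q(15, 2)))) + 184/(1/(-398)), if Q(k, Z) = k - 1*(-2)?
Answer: -5778732/79 ≈ -73149.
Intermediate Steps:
Q(k, Z) = 2 + k (Q(k, Z) = k + 2 = 2 + k)
(-215 - 1*(-118))/(((-123 - 35)/(119 + Q(15, 2)))) + 184/(1/(-398)) = (-215 - 1*(-118))/(((-123 - 35)/(119 + (2 + 15)))) + 184/(1/(-398)) = (-215 + 118)/((-158/(119 + 17))) + 184/(-1/398) = -97/((-158/136)) + 184*(-398) = -97/((-158*1/136)) - 73232 = -97/(-79/68) - 73232 = -97*(-68/79) - 73232 = 6596/79 - 73232 = -5778732/79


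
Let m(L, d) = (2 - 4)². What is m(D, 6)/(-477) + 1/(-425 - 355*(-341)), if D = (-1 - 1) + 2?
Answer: -354481/42290820 ≈ -0.0083820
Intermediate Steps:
D = 0 (D = -2 + 2 = 0)
m(L, d) = 4 (m(L, d) = (-2)² = 4)
m(D, 6)/(-477) + 1/(-425 - 355*(-341)) = 4/(-477) + 1/(-425 - 355*(-341)) = 4*(-1/477) - 1/341/(-780) = -4/477 - 1/780*(-1/341) = -4/477 + 1/265980 = -354481/42290820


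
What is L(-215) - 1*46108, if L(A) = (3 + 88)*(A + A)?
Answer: -85238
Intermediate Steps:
L(A) = 182*A (L(A) = 91*(2*A) = 182*A)
L(-215) - 1*46108 = 182*(-215) - 1*46108 = -39130 - 46108 = -85238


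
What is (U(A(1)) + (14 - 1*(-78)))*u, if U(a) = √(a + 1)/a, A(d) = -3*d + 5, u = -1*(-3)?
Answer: 276 + 3*√3/2 ≈ 278.60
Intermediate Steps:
u = 3
A(d) = 5 - 3*d
U(a) = √(1 + a)/a
(U(A(1)) + (14 - 1*(-78)))*u = (√(1 + (5 - 3*1))/(5 - 3*1) + (14 - 1*(-78)))*3 = (√(1 + (5 - 3))/(5 - 3) + (14 + 78))*3 = (√(1 + 2)/2 + 92)*3 = (√3/2 + 92)*3 = (92 + √3/2)*3 = 276 + 3*√3/2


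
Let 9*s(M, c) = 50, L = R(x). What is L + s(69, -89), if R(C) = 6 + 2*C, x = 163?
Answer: 3038/9 ≈ 337.56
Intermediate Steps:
L = 332 (L = 6 + 2*163 = 6 + 326 = 332)
s(M, c) = 50/9 (s(M, c) = (⅑)*50 = 50/9)
L + s(69, -89) = 332 + 50/9 = 3038/9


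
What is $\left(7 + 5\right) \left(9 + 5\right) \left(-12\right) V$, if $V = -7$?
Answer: $14112$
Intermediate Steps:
$\left(7 + 5\right) \left(9 + 5\right) \left(-12\right) V = \left(7 + 5\right) \left(9 + 5\right) \left(-12\right) \left(-7\right) = 12 \cdot 14 \left(-12\right) \left(-7\right) = 168 \left(-12\right) \left(-7\right) = \left(-2016\right) \left(-7\right) = 14112$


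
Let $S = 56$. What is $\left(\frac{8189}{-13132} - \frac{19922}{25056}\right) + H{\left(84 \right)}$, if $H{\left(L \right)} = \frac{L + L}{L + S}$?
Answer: $- \frac{44973011}{205647120} \approx -0.21869$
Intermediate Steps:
$H{\left(L \right)} = \frac{2 L}{56 + L}$ ($H{\left(L \right)} = \frac{L + L}{L + 56} = \frac{2 L}{56 + L}$)
$\left(\frac{8189}{-13132} - \frac{19922}{25056}\right) + H{\left(84 \right)} = \left(\frac{8189}{-13132} - \frac{19922}{25056}\right) + 2 \cdot 84 \frac{1}{56 + 84} = \left(8189 \left(- \frac{1}{13132}\right) - \frac{9961}{12528}\right) + 2 \cdot 84 \cdot \frac{1}{140} = \left(- \frac{8189}{13132} - \frac{9961}{12528}\right) + 2 \cdot 84 \cdot \frac{1}{140} = - \frac{58349911}{41129424} + \frac{6}{5} = - \frac{44973011}{205647120}$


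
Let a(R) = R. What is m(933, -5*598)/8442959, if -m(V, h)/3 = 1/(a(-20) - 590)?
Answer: 3/5150204990 ≈ 5.8250e-10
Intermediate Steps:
m(V, h) = 3/610 (m(V, h) = -3/(-20 - 590) = -3/(-610) = -3*(-1/610) = 3/610)
m(933, -5*598)/8442959 = (3/610)/8442959 = (3/610)*(1/8442959) = 3/5150204990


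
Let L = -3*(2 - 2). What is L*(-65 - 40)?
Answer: 0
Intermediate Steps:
L = 0 (L = -3*0 = 0)
L*(-65 - 40) = 0*(-65 - 40) = 0*(-105) = 0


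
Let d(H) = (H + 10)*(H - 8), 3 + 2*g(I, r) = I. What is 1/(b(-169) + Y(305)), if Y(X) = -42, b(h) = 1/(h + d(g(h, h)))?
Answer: -6975/292949 ≈ -0.023810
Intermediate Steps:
g(I, r) = -3/2 + I/2
d(H) = (-8 + H)*(10 + H) (d(H) = (10 + H)*(-8 + H) = (-8 + H)*(10 + H))
b(h) = 1/(-83 + (-3/2 + h/2)² + 2*h) (b(h) = 1/(h + (-80 + (-3/2 + h/2)² + 2*(-3/2 + h/2))) = 1/(h + (-80 + (-3/2 + h/2)² + (-3 + h))) = 1/(h + (-83 + h + (-3/2 + h/2)²)) = 1/(-83 + (-3/2 + h/2)² + 2*h))
1/(b(-169) + Y(305)) = 1/(4/(-323 + (-169)² + 2*(-169)) - 42) = 1/(4/(-323 + 28561 - 338) - 42) = 1/(4/27900 - 42) = 1/(4*(1/27900) - 42) = 1/(1/6975 - 42) = 1/(-292949/6975) = -6975/292949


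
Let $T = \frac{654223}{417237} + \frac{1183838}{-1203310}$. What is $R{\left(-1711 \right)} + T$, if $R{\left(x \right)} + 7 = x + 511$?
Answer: $- \frac{302849855741383}{251032727235} \approx -1206.4$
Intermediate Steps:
$R{\left(x \right)} = 504 + x$ ($R{\left(x \right)} = -7 + \left(x + 511\right) = -7 + \left(511 + x\right) = 504 + x$)
$T = \frac{146646031262}{251032727235}$ ($T = 654223 \cdot \frac{1}{417237} + 1183838 \left(- \frac{1}{1203310}\right) = \frac{654223}{417237} - \frac{591919}{601655} = \frac{146646031262}{251032727235} \approx 0.58417$)
$R{\left(-1711 \right)} + T = \left(504 - 1711\right) + \frac{146646031262}{251032727235} = -1207 + \frac{146646031262}{251032727235} = - \frac{302849855741383}{251032727235}$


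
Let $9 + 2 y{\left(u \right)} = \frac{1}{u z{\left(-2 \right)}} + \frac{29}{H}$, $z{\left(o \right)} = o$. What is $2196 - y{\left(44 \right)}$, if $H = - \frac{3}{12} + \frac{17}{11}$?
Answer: $\frac{21963185}{10032} \approx 2189.3$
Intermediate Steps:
$H = \frac{57}{44}$ ($H = \left(-3\right) \frac{1}{12} + 17 \cdot \frac{1}{11} = - \frac{1}{4} + \frac{17}{11} = \frac{57}{44} \approx 1.2955$)
$y{\left(u \right)} = \frac{763}{114} - \frac{1}{4 u}$ ($y{\left(u \right)} = - \frac{9}{2} + \frac{\frac{1}{u \left(-2\right)} + \frac{29}{\frac{57}{44}}}{2} = - \frac{9}{2} + \frac{\frac{1}{u} \left(- \frac{1}{2}\right) + 29 \cdot \frac{44}{57}}{2} = - \frac{9}{2} + \frac{- \frac{1}{2 u} + \frac{1276}{57}}{2} = - \frac{9}{2} + \frac{\frac{1276}{57} - \frac{1}{2 u}}{2} = - \frac{9}{2} + \left(\frac{638}{57} - \frac{1}{4 u}\right) = \frac{763}{114} - \frac{1}{4 u}$)
$2196 - y{\left(44 \right)} = 2196 - \frac{-57 + 1526 \cdot 44}{228 \cdot 44} = 2196 - \frac{1}{228} \cdot \frac{1}{44} \left(-57 + 67144\right) = 2196 - \frac{1}{228} \cdot \frac{1}{44} \cdot 67087 = 2196 - \frac{67087}{10032} = \frac{21963185}{10032}$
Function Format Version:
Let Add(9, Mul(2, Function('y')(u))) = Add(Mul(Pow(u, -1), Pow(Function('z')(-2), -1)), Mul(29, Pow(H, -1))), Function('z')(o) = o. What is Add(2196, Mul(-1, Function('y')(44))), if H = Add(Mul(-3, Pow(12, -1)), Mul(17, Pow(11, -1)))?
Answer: Rational(21963185, 10032) ≈ 2189.3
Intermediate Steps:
H = Rational(57, 44) (H = Add(Mul(-3, Rational(1, 12)), Mul(17, Rational(1, 11))) = Add(Rational(-1, 4), Rational(17, 11)) = Rational(57, 44) ≈ 1.2955)
Function('y')(u) = Add(Rational(763, 114), Mul(Rational(-1, 4), Pow(u, -1))) (Function('y')(u) = Add(Rational(-9, 2), Mul(Rational(1, 2), Add(Mul(Pow(u, -1), Pow(-2, -1)), Mul(29, Pow(Rational(57, 44), -1))))) = Add(Rational(-9, 2), Mul(Rational(1, 2), Add(Mul(Pow(u, -1), Rational(-1, 2)), Mul(29, Rational(44, 57))))) = Add(Rational(-9, 2), Mul(Rational(1, 2), Add(Mul(Rational(-1, 2), Pow(u, -1)), Rational(1276, 57)))) = Add(Rational(-9, 2), Mul(Rational(1, 2), Add(Rational(1276, 57), Mul(Rational(-1, 2), Pow(u, -1))))) = Add(Rational(-9, 2), Add(Rational(638, 57), Mul(Rational(-1, 4), Pow(u, -1)))) = Add(Rational(763, 114), Mul(Rational(-1, 4), Pow(u, -1))))
Add(2196, Mul(-1, Function('y')(44))) = Add(2196, Mul(-1, Mul(Rational(1, 228), Pow(44, -1), Add(-57, Mul(1526, 44))))) = Add(2196, Mul(-1, Mul(Rational(1, 228), Rational(1, 44), Add(-57, 67144)))) = Add(2196, Mul(-1, Mul(Rational(1, 228), Rational(1, 44), 67087))) = Add(2196, Mul(-1, Rational(67087, 10032))) = Add(2196, Rational(-67087, 10032)) = Rational(21963185, 10032)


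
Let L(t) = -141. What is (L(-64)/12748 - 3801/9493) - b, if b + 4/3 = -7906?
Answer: 2870610294625/363050292 ≈ 7906.9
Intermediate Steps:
b = -23722/3 (b = -4/3 - 7906 = -23722/3 ≈ -7907.3)
(L(-64)/12748 - 3801/9493) - b = (-141/12748 - 3801/9493) - 1*(-23722/3) = (-141*1/12748 - 3801*1/9493) + 23722/3 = (-141/12748 - 3801/9493) + 23722/3 = -49793661/121016764 + 23722/3 = 2870610294625/363050292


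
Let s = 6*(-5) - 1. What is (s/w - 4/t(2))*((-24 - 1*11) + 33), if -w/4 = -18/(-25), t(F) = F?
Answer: -631/36 ≈ -17.528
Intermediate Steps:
w = -72/25 (w = -(-72)/(-25) = -(-72)*(-1)/25 = -4*18/25 = -72/25 ≈ -2.8800)
s = -31 (s = -30 - 1 = -31)
(s/w - 4/t(2))*((-24 - 1*11) + 33) = (-31/(-72/25) - 4/2)*((-24 - 1*11) + 33) = (-31*(-25/72) - 4*½)*((-24 - 11) + 33) = (775/72 - 2)*(-35 + 33) = (631/72)*(-2) = -631/36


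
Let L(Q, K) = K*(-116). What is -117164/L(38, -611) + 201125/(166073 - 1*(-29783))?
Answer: -2173084221/3470372464 ≈ -0.62618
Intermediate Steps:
L(Q, K) = -116*K
-117164/L(38, -611) + 201125/(166073 - 1*(-29783)) = -117164/((-116*(-611))) + 201125/(166073 - 1*(-29783)) = -117164/70876 + 201125/(166073 + 29783) = -117164*1/70876 + 201125/195856 = -29291/17719 + 201125*(1/195856) = -29291/17719 + 201125/195856 = -2173084221/3470372464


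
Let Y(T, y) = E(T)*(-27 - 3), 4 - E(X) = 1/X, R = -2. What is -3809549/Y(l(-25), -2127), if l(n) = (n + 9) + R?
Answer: 11428647/365 ≈ 31311.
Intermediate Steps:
E(X) = 4 - 1/X
l(n) = 7 + n (l(n) = (n + 9) - 2 = (9 + n) - 2 = 7 + n)
Y(T, y) = -120 + 30/T (Y(T, y) = (4 - 1/T)*(-27 - 3) = (4 - 1/T)*(-30) = -120 + 30/T)
-3809549/Y(l(-25), -2127) = -3809549/(-120 + 30/(7 - 25)) = -3809549/(-120 + 30/(-18)) = -3809549/(-120 + 30*(-1/18)) = -3809549/(-120 - 5/3) = -3809549/(-365/3) = -3809549*(-3/365) = 11428647/365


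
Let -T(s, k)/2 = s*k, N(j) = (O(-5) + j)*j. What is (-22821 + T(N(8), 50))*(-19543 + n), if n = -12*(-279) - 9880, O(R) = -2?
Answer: 720217575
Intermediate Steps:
N(j) = j*(-2 + j) (N(j) = (-2 + j)*j = j*(-2 + j))
n = -6532 (n = 3348 - 9880 = -6532)
T(s, k) = -2*k*s (T(s, k) = -2*s*k = -2*k*s)
(-22821 + T(N(8), 50))*(-19543 + n) = (-22821 - 2*50*8*(-2 + 8))*(-19543 - 6532) = (-22821 - 2*50*8*6)*(-26075) = (-22821 - 2*50*48)*(-26075) = (-22821 - 4800)*(-26075) = -27621*(-26075) = 720217575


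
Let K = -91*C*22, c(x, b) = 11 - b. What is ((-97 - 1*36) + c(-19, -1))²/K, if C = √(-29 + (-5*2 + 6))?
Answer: 121*I*√33/546 ≈ 1.2731*I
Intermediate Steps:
C = I*√33 (C = √(-29 + (-10 + 6)) = √(-29 - 4) = √(-33) = I*√33 ≈ 5.7446*I)
K = -2002*I*√33 (K = -91*I*√33*22 = -2002*I*√33 ≈ -11501.0*I)
((-97 - 1*36) + c(-19, -1))²/K = ((-97 - 1*36) + (11 - 1*(-1)))²/((-2002*I*√33)) = ((-97 - 36) + (11 + 1))²*(I*√33/66066) = (-133 + 12)²*(I*√33/66066) = (-121)²*(I*√33/66066) = 14641*(I*√33/66066) = 121*I*√33/546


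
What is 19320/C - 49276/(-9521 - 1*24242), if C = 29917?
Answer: 2126491252/1010087671 ≈ 2.1053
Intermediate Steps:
19320/C - 49276/(-9521 - 1*24242) = 19320/29917 - 49276/(-9521 - 1*24242) = 19320*(1/29917) - 49276/(-9521 - 24242) = 19320/29917 - 49276/(-33763) = 19320/29917 - 49276*(-1/33763) = 19320/29917 + 49276/33763 = 2126491252/1010087671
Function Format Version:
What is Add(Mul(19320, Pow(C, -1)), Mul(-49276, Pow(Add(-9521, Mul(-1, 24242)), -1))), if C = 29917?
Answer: Rational(2126491252, 1010087671) ≈ 2.1053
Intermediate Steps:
Add(Mul(19320, Pow(C, -1)), Mul(-49276, Pow(Add(-9521, Mul(-1, 24242)), -1))) = Add(Mul(19320, Pow(29917, -1)), Mul(-49276, Pow(Add(-9521, Mul(-1, 24242)), -1))) = Add(Mul(19320, Rational(1, 29917)), Mul(-49276, Pow(Add(-9521, -24242), -1))) = Add(Rational(19320, 29917), Mul(-49276, Pow(-33763, -1))) = Add(Rational(19320, 29917), Mul(-49276, Rational(-1, 33763))) = Add(Rational(19320, 29917), Rational(49276, 33763)) = Rational(2126491252, 1010087671)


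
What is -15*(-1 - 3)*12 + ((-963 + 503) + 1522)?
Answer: 1782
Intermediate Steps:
-15*(-1 - 3)*12 + ((-963 + 503) + 1522) = -15*(-4)*12 + (-460 + 1522) = 60*12 + 1062 = 720 + 1062 = 1782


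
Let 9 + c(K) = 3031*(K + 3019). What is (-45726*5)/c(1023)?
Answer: -228630/12251293 ≈ -0.018662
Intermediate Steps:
c(K) = 9150580 + 3031*K (c(K) = -9 + 3031*(K + 3019) = -9 + 3031*(3019 + K) = -9 + (9150589 + 3031*K) = 9150580 + 3031*K)
(-45726*5)/c(1023) = (-45726*5)/(9150580 + 3031*1023) = -228630/(9150580 + 3100713) = -228630/12251293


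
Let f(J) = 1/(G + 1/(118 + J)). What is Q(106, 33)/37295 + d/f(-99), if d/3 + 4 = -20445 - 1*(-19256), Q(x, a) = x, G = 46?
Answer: -116793952361/708605 ≈ -1.6482e+5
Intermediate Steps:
d = -3579 (d = -12 + 3*(-20445 - 1*(-19256)) = -12 + 3*(-20445 + 19256) = -12 + 3*(-1189) = -12 - 3567 = -3579)
f(J) = 1/(46 + 1/(118 + J))
Q(106, 33)/37295 + d/f(-99) = 106/37295 - 3579*(5429 + 46*(-99))/(118 - 99) = 106*(1/37295) - 3579/(19/(5429 - 4554)) = 106/37295 - 3579/(19/875) = 106/37295 - 3579/((1/875)*19) = 106/37295 - 3579/19/875 = 106/37295 - 3579*875/19 = 106/37295 - 3131625/19 = -116793952361/708605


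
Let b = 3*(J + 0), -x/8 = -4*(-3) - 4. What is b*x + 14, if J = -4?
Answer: 782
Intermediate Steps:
x = -64 (x = -8*(-4*(-3) - 4) = -8*(12 - 4) = -8*8 = -64)
b = -12 (b = 3*(-4 + 0) = 3*(-4) = -12)
b*x + 14 = -12*(-64) + 14 = 768 + 14 = 782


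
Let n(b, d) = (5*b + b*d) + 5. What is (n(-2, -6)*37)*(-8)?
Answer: -2072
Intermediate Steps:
n(b, d) = 5 + 5*b + b*d
(n(-2, -6)*37)*(-8) = ((5 + 5*(-2) - 2*(-6))*37)*(-8) = ((5 - 10 + 12)*37)*(-8) = (7*37)*(-8) = 259*(-8) = -2072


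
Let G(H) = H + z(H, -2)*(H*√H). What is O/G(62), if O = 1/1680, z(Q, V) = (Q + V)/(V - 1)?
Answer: -1/2583063840 - √62/129153192 ≈ -6.1354e-8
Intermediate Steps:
z(Q, V) = (Q + V)/(-1 + V)
O = 1/1680 ≈ 0.00059524
G(H) = H + H^(3/2)*(⅔ - H/3) (G(H) = H + ((H - 2)/(-1 - 2))*(H*√H) = H + ((-2 + H)/(-3))*H^(3/2) = H + (-(-2 + H)/3)*H^(3/2) = H + (⅔ - H/3)*H^(3/2) = H + H^(3/2)*(⅔ - H/3))
O/G(62) = 1/(1680*(62 + 62^(3/2)*(2 - 1*62)/3)) = 1/(1680*(62 + (62*√62)*(2 - 62)/3)) = 1/(1680*(62 + (⅓)*(62*√62)*(-60))) = 1/(1680*(62 - 1240*√62))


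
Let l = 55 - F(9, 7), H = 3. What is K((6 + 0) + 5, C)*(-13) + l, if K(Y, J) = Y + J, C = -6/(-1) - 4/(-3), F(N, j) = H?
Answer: -559/3 ≈ -186.33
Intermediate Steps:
F(N, j) = 3
l = 52 (l = 55 - 1*3 = 55 - 3 = 52)
C = 22/3 (C = -6*(-1) - 4*(-1/3) = 6 + 4/3 = 22/3 ≈ 7.3333)
K(Y, J) = J + Y
K((6 + 0) + 5, C)*(-13) + l = (22/3 + ((6 + 0) + 5))*(-13) + 52 = (22/3 + (6 + 5))*(-13) + 52 = (22/3 + 11)*(-13) + 52 = (55/3)*(-13) + 52 = -715/3 + 52 = -559/3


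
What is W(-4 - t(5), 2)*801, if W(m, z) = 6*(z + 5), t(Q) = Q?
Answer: 33642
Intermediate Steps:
W(m, z) = 30 + 6*z (W(m, z) = 6*(5 + z) = 30 + 6*z)
W(-4 - t(5), 2)*801 = (30 + 6*2)*801 = (30 + 12)*801 = 42*801 = 33642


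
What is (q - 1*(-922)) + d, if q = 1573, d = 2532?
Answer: 5027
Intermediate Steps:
(q - 1*(-922)) + d = (1573 - 1*(-922)) + 2532 = (1573 + 922) + 2532 = 2495 + 2532 = 5027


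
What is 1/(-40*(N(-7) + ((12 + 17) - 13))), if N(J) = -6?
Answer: -1/400 ≈ -0.0025000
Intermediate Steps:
1/(-40*(N(-7) + ((12 + 17) - 13))) = 1/(-40*(-6 + ((12 + 17) - 13))) = 1/(-40*(-6 + (29 - 13))) = 1/(-40*(-6 + 16)) = 1/(-40*10) = 1/(-400) = -1/400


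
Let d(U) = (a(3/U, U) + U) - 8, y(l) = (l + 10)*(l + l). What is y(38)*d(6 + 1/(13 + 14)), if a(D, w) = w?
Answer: 133760/9 ≈ 14862.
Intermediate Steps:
y(l) = 2*l*(10 + l) (y(l) = (10 + l)*(2*l) = 2*l*(10 + l))
d(U) = -8 + 2*U (d(U) = (U + U) - 8 = 2*U - 8 = -8 + 2*U)
y(38)*d(6 + 1/(13 + 14)) = (2*38*(10 + 38))*(-8 + 2*(6 + 1/(13 + 14))) = (2*38*48)*(-8 + 2*(6 + 1/27)) = 3648*(-8 + 2*(6 + 1/27)) = 3648*(-8 + 2*(163/27)) = 3648*(-8 + 326/27) = 3648*(110/27) = 133760/9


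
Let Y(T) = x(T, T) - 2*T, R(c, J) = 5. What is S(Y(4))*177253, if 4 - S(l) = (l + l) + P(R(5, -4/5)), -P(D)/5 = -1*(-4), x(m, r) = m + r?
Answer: 4254072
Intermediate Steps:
Y(T) = 0 (Y(T) = (T + T) - 2*T = 2*T - 2*T = 0)
P(D) = -20 (P(D) = -(-5)*(-4) = -5*4 = -20)
S(l) = 24 - 2*l (S(l) = 4 - ((l + l) - 20) = 4 - (2*l - 20) = 4 - (-20 + 2*l) = 4 + (20 - 2*l) = 24 - 2*l)
S(Y(4))*177253 = (24 - 2*0)*177253 = (24 + 0)*177253 = 24*177253 = 4254072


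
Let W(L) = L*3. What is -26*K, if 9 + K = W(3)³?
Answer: -18720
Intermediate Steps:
W(L) = 3*L
K = 720 (K = -9 + (3*3)³ = -9 + 9³ = -9 + 729 = 720)
-26*K = -26*720 = -18720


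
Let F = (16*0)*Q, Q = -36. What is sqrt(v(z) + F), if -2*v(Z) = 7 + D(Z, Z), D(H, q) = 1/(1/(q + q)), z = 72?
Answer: I*sqrt(302)/2 ≈ 8.6891*I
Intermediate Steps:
D(H, q) = 2*q (D(H, q) = 1/(1/(2*q)) = 2*q)
F = 0 (F = (16*0)*(-36) = 0*(-36) = 0)
v(Z) = -7/2 - Z (v(Z) = -(7 + 2*Z)/2 = -7/2 - Z)
sqrt(v(z) + F) = sqrt((-7/2 - 1*72) + 0) = sqrt((-7/2 - 72) + 0) = sqrt(-151/2 + 0) = sqrt(-151/2) = I*sqrt(302)/2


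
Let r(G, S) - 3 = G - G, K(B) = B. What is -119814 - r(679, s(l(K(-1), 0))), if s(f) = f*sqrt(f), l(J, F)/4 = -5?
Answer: -119817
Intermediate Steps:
l(J, F) = -20 (l(J, F) = 4*(-5) = -20)
s(f) = f**(3/2)
r(G, S) = 3 (r(G, S) = 3 + (G - G) = 3 + 0 = 3)
-119814 - r(679, s(l(K(-1), 0))) = -119814 - 1*3 = -119814 - 3 = -119817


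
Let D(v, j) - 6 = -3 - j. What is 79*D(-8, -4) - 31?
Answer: 522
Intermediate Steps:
D(v, j) = 3 - j (D(v, j) = 6 + (-3 - j) = 3 - j)
79*D(-8, -4) - 31 = 79*(3 - 1*(-4)) - 31 = 79*(3 + 4) - 31 = 79*7 - 31 = 553 - 31 = 522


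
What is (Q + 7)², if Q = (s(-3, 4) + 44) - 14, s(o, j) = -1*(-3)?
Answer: 1600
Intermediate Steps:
s(o, j) = 3
Q = 33 (Q = (3 + 44) - 14 = 47 - 14 = 33)
(Q + 7)² = (33 + 7)² = 40² = 1600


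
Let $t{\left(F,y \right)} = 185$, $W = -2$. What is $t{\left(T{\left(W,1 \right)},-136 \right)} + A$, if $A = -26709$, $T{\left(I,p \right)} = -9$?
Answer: $-26524$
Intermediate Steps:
$t{\left(T{\left(W,1 \right)},-136 \right)} + A = 185 - 26709 = -26524$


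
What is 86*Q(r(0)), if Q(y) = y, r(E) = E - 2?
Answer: -172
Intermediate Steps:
r(E) = -2 + E
86*Q(r(0)) = 86*(-2 + 0) = 86*(-2) = -172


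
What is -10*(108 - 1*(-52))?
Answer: -1600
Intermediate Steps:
-10*(108 - 1*(-52)) = -10*(108 + 52) = -10*160 = -1600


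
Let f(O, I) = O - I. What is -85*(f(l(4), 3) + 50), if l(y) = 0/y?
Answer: -3995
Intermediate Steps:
l(y) = 0
-85*(f(l(4), 3) + 50) = -85*((0 - 1*3) + 50) = -85*((0 - 3) + 50) = -85*(-3 + 50) = -85*47 = -3995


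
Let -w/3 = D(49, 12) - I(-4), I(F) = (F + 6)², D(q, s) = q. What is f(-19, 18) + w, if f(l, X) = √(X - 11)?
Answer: -135 + √7 ≈ -132.35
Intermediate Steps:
f(l, X) = √(-11 + X)
I(F) = (6 + F)²
w = -135 (w = -3*(49 - (6 - 4)²) = -3*(49 - 1*2²) = -3*(49 - 1*4) = -3*(49 - 4) = -3*45 = -135)
f(-19, 18) + w = √(-11 + 18) - 135 = √7 - 135 = -135 + √7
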